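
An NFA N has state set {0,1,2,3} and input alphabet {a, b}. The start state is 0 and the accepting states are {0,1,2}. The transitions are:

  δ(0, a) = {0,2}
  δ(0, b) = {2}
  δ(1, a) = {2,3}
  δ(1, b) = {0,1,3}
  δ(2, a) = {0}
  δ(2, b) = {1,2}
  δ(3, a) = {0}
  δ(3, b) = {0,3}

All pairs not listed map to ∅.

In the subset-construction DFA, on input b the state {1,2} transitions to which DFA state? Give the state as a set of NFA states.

δ(1,b) = {0,1,3}; δ(2,b) = {1,2}.
Union: {0,1,2,3}.

{0,1,2,3}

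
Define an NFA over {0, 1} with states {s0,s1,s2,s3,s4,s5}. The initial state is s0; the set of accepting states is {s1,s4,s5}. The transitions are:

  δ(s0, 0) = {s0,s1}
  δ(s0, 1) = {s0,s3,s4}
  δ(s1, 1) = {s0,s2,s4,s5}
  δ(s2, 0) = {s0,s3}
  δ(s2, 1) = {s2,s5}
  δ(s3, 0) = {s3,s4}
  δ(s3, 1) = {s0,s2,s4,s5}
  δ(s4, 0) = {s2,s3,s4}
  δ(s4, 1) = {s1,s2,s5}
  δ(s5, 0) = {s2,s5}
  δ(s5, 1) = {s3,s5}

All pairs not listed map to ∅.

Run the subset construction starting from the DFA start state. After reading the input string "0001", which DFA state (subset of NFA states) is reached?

Start: {s0}.
δ(s0,0) = {s0,s1}.
Union: {s0,s1}.
After 0: {s0,s1}.
δ(s0,0) = {s0,s1}; δ(s1,0) = ∅.
Union: {s0,s1}.
After 0: {s0,s1}.
δ(s0,0) = {s0,s1}; δ(s1,0) = ∅.
Union: {s0,s1}.
After 0: {s0,s1}.
δ(s0,1) = {s0,s3,s4}; δ(s1,1) = {s0,s2,s4,s5}.
Union: {s0,s2,s3,s4,s5}.
After 1: {s0,s2,s3,s4,s5}.

{s0,s2,s3,s4,s5}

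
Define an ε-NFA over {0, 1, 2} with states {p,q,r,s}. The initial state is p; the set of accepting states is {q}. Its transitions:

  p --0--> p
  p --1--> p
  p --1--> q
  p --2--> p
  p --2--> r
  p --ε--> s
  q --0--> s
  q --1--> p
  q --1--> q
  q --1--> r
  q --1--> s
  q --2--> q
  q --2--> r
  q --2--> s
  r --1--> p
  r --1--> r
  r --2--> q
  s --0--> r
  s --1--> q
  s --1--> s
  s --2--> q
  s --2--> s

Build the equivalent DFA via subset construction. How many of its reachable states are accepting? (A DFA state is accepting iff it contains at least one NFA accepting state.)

Start state of the DFA: {p,s} (ε-closure of the NFA start).
{p,s} --0--> {p,r,s}  [new]
{p,s} --1--> {p,q,s}  [new]
{p,s} --2--> {p,q,r,s}  [new]
{p,r,s} --0--> {p,r,s}  [seen]
{p,r,s} --1--> {p,q,r,s}  [seen]
{p,r,s} --2--> {p,q,r,s}  [seen]
{p,q,s} --0--> {p,r,s}  [seen]
{p,q,s} --1--> {p,q,r,s}  [seen]
{p,q,s} --2--> {p,q,r,s}  [seen]
{p,q,r,s} --0--> {p,r,s}  [seen]
{p,q,r,s} --1--> {p,q,r,s}  [seen]
{p,q,r,s} --2--> {p,q,r,s}  [seen]
Reachable DFA states: {p,s}, {p,r,s}, {p,q,s}, {p,q,r,s}.
Accepting DFA states (contain an NFA accepting state): {p,q,s}, {p,q,r,s}.

2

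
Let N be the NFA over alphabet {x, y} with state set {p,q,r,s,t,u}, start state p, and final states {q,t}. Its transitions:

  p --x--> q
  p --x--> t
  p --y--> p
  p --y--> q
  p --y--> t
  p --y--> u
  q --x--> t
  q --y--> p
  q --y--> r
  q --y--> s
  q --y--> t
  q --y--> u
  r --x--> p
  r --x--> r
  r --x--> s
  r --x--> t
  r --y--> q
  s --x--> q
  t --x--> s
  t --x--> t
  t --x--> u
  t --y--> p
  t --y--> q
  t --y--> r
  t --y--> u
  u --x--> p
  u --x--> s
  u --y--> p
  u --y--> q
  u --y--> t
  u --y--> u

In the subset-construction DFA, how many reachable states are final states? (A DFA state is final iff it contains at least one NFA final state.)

Start state of the DFA: {p}.
{p} --x--> {q,t}  [new]
{p} --y--> {p,q,t,u}  [new]
{q,t} --x--> {s,t,u}  [new]
{q,t} --y--> {p,q,r,s,t,u}  [new]
{p,q,t,u} --x--> {p,q,s,t,u}  [new]
{p,q,t,u} --y--> {p,q,r,s,t,u}  [seen]
{s,t,u} --x--> {p,q,s,t,u}  [seen]
{s,t,u} --y--> {p,q,r,t,u}  [new]
{p,q,r,s,t,u} --x--> {p,q,r,s,t,u}  [seen]
{p,q,r,s,t,u} --y--> {p,q,r,s,t,u}  [seen]
{p,q,s,t,u} --x--> {p,q,s,t,u}  [seen]
{p,q,s,t,u} --y--> {p,q,r,s,t,u}  [seen]
{p,q,r,t,u} --x--> {p,q,r,s,t,u}  [seen]
{p,q,r,t,u} --y--> {p,q,r,s,t,u}  [seen]
Reachable DFA states: {p}, {q,t}, {p,q,t,u}, {s,t,u}, {p,q,r,s,t,u}, {p,q,s,t,u}, {p,q,r,t,u}.
Accepting DFA states (contain an NFA accepting state): {q,t}, {p,q,t,u}, {s,t,u}, {p,q,r,s,t,u}, {p,q,s,t,u}, {p,q,r,t,u}.

6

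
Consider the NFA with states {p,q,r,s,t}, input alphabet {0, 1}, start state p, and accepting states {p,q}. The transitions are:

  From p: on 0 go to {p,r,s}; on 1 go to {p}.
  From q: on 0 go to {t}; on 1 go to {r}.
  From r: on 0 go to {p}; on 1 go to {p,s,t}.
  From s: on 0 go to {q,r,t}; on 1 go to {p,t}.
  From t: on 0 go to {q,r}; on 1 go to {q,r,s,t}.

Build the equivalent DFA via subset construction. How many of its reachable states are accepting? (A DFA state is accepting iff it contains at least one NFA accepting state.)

4

Start state of the DFA: {p}.
{p} --0--> {p,r,s}  [new]
{p} --1--> {p}  [seen]
{p,r,s} --0--> {p,q,r,s,t}  [new]
{p,r,s} --1--> {p,s,t}  [new]
{p,q,r,s,t} --0--> {p,q,r,s,t}  [seen]
{p,q,r,s,t} --1--> {p,q,r,s,t}  [seen]
{p,s,t} --0--> {p,q,r,s,t}  [seen]
{p,s,t} --1--> {p,q,r,s,t}  [seen]
Reachable DFA states: {p}, {p,r,s}, {p,q,r,s,t}, {p,s,t}.
Accepting DFA states (contain an NFA accepting state): {p}, {p,r,s}, {p,q,r,s,t}, {p,s,t}.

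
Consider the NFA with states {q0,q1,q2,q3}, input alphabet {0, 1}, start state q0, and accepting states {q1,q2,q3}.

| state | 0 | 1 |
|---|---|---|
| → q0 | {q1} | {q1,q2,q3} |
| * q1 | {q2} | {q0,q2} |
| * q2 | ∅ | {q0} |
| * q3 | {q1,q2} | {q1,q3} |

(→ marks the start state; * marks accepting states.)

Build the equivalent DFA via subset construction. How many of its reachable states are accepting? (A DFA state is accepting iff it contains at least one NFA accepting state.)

6

Start state of the DFA: {q0}.
{q0} --0--> {q1}  [new]
{q0} --1--> {q1,q2,q3}  [new]
{q1} --0--> {q2}  [new]
{q1} --1--> {q0,q2}  [new]
{q1,q2,q3} --0--> {q1,q2}  [new]
{q1,q2,q3} --1--> {q0,q1,q2,q3}  [new]
{q2} --0--> ∅  [new]
{q2} --1--> {q0}  [seen]
{q0,q2} --0--> {q1}  [seen]
{q0,q2} --1--> {q0,q1,q2,q3}  [seen]
{q1,q2} --0--> {q2}  [seen]
{q1,q2} --1--> {q0,q2}  [seen]
{q0,q1,q2,q3} --0--> {q1,q2}  [seen]
{q0,q1,q2,q3} --1--> {q0,q1,q2,q3}  [seen]
∅ --0--> ∅  [seen]
∅ --1--> ∅  [seen]
Reachable DFA states: {q0}, {q1}, {q1,q2,q3}, {q2}, {q0,q2}, {q1,q2}, {q0,q1,q2,q3}, ∅.
Accepting DFA states (contain an NFA accepting state): {q1}, {q1,q2,q3}, {q2}, {q0,q2}, {q1,q2}, {q0,q1,q2,q3}.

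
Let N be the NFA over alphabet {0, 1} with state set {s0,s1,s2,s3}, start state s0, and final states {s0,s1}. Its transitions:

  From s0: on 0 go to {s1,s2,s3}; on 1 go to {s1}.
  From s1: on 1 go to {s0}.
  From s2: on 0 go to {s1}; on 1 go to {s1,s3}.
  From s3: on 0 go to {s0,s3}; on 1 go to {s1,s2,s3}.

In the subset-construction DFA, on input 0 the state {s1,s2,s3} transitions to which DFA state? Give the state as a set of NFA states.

δ(s1,0) = ∅; δ(s2,0) = {s1}; δ(s3,0) = {s0,s3}.
Union: {s0,s1,s3}.

{s0,s1,s3}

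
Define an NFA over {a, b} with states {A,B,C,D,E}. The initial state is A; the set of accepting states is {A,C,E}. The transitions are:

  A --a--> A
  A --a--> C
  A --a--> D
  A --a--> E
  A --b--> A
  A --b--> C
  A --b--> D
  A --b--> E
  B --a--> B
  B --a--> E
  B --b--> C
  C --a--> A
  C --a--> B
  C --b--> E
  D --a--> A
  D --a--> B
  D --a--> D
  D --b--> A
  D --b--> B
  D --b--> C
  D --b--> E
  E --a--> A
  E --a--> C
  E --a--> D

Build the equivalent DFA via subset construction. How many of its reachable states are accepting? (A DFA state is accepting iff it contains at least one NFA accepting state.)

Start state of the DFA: {A}.
{A} --a--> {A,C,D,E}  [new]
{A} --b--> {A,C,D,E}  [seen]
{A,C,D,E} --a--> {A,B,C,D,E}  [new]
{A,C,D,E} --b--> {A,B,C,D,E}  [seen]
{A,B,C,D,E} --a--> {A,B,C,D,E}  [seen]
{A,B,C,D,E} --b--> {A,B,C,D,E}  [seen]
Reachable DFA states: {A}, {A,C,D,E}, {A,B,C,D,E}.
Accepting DFA states (contain an NFA accepting state): {A}, {A,C,D,E}, {A,B,C,D,E}.

3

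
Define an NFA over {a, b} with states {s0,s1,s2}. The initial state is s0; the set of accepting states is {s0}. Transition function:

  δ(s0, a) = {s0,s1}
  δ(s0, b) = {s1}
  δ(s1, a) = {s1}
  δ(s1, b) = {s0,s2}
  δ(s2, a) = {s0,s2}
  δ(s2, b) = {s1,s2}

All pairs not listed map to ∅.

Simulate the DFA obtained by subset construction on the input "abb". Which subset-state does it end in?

{s0,s1,s2}

Start: {s0}.
δ(s0,a) = {s0,s1}.
Union: {s0,s1}.
After a: {s0,s1}.
δ(s0,b) = {s1}; δ(s1,b) = {s0,s2}.
Union: {s0,s1,s2}.
After b: {s0,s1,s2}.
δ(s0,b) = {s1}; δ(s1,b) = {s0,s2}; δ(s2,b) = {s1,s2}.
Union: {s0,s1,s2}.
After b: {s0,s1,s2}.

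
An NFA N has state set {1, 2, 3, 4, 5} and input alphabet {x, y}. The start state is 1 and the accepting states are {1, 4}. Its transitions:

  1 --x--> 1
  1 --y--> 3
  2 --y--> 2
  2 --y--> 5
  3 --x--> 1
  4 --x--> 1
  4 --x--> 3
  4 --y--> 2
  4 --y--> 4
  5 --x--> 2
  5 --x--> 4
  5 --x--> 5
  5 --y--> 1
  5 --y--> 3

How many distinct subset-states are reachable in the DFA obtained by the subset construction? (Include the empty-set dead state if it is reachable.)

Start state of the DFA: {1}.
{1} --x--> {1}  [seen]
{1} --y--> {3}  [new]
{3} --x--> {1}  [seen]
{3} --y--> ∅  [new]
∅ --x--> ∅  [seen]
∅ --y--> ∅  [seen]
Reachable DFA states: {1}, {3}, ∅.

3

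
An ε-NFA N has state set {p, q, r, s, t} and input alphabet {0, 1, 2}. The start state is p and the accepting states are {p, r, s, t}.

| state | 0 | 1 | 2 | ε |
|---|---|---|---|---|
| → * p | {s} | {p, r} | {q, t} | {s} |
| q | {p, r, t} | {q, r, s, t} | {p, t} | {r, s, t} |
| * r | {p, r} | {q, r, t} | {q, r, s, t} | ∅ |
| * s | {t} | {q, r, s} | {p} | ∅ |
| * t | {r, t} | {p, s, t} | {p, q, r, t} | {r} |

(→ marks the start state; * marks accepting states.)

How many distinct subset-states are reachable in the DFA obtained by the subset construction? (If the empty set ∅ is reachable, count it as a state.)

Start state of the DFA: {p, s} (ε-closure of the NFA start).
{p, s} --0--> {r, s, t}  [new]
{p, s} --1--> {p, q, r, s, t}  [new]
{p, s} --2--> {p, q, r, s, t}  [seen]
{r, s, t} --0--> {p, r, s, t}  [new]
{r, s, t} --1--> {p, q, r, s, t}  [seen]
{r, s, t} --2--> {p, q, r, s, t}  [seen]
{p, q, r, s, t} --0--> {p, r, s, t}  [seen]
{p, q, r, s, t} --1--> {p, q, r, s, t}  [seen]
{p, q, r, s, t} --2--> {p, q, r, s, t}  [seen]
{p, r, s, t} --0--> {p, r, s, t}  [seen]
{p, r, s, t} --1--> {p, q, r, s, t}  [seen]
{p, r, s, t} --2--> {p, q, r, s, t}  [seen]
Reachable DFA states: {p, s}, {r, s, t}, {p, q, r, s, t}, {p, r, s, t}.

4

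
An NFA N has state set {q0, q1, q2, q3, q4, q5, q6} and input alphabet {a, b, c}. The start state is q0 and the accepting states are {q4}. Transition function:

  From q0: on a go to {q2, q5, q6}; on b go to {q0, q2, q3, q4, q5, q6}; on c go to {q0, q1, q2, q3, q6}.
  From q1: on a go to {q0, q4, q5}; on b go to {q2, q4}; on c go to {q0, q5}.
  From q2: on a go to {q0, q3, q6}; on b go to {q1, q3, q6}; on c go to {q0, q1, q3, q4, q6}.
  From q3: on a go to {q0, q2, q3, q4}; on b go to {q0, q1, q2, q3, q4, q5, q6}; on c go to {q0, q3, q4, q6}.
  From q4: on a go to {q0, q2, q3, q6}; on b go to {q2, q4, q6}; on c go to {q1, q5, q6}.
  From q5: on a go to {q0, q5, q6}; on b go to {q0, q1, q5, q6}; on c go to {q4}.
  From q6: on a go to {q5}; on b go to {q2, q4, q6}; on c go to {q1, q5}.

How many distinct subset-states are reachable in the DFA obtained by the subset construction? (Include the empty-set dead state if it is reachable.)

7

Start state of the DFA: {q0}.
{q0} --a--> {q2, q5, q6}  [new]
{q0} --b--> {q0, q2, q3, q4, q5, q6}  [new]
{q0} --c--> {q0, q1, q2, q3, q6}  [new]
{q2, q5, q6} --a--> {q0, q3, q5, q6}  [new]
{q2, q5, q6} --b--> {q0, q1, q2, q3, q4, q5, q6}  [new]
{q2, q5, q6} --c--> {q0, q1, q3, q4, q5, q6}  [new]
{q0, q2, q3, q4, q5, q6} --a--> {q0, q2, q3, q4, q5, q6}  [seen]
{q0, q2, q3, q4, q5, q6} --b--> {q0, q1, q2, q3, q4, q5, q6}  [seen]
{q0, q2, q3, q4, q5, q6} --c--> {q0, q1, q2, q3, q4, q5, q6}  [seen]
{q0, q1, q2, q3, q6} --a--> {q0, q2, q3, q4, q5, q6}  [seen]
{q0, q1, q2, q3, q6} --b--> {q0, q1, q2, q3, q4, q5, q6}  [seen]
{q0, q1, q2, q3, q6} --c--> {q0, q1, q2, q3, q4, q5, q6}  [seen]
{q0, q3, q5, q6} --a--> {q0, q2, q3, q4, q5, q6}  [seen]
{q0, q3, q5, q6} --b--> {q0, q1, q2, q3, q4, q5, q6}  [seen]
{q0, q3, q5, q6} --c--> {q0, q1, q2, q3, q4, q5, q6}  [seen]
{q0, q1, q2, q3, q4, q5, q6} --a--> {q0, q2, q3, q4, q5, q6}  [seen]
{q0, q1, q2, q3, q4, q5, q6} --b--> {q0, q1, q2, q3, q4, q5, q6}  [seen]
{q0, q1, q2, q3, q4, q5, q6} --c--> {q0, q1, q2, q3, q4, q5, q6}  [seen]
{q0, q1, q3, q4, q5, q6} --a--> {q0, q2, q3, q4, q5, q6}  [seen]
{q0, q1, q3, q4, q5, q6} --b--> {q0, q1, q2, q3, q4, q5, q6}  [seen]
{q0, q1, q3, q4, q5, q6} --c--> {q0, q1, q2, q3, q4, q5, q6}  [seen]
Reachable DFA states: {q0}, {q2, q5, q6}, {q0, q2, q3, q4, q5, q6}, {q0, q1, q2, q3, q6}, {q0, q3, q5, q6}, {q0, q1, q2, q3, q4, q5, q6}, {q0, q1, q3, q4, q5, q6}.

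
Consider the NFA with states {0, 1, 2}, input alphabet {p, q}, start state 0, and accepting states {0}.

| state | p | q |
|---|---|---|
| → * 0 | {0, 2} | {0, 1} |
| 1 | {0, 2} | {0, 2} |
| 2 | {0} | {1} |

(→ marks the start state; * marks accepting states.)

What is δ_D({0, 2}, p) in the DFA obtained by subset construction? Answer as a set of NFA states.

{0, 2}

δ(0,p) = {0, 2}; δ(2,p) = {0}.
Union: {0, 2}.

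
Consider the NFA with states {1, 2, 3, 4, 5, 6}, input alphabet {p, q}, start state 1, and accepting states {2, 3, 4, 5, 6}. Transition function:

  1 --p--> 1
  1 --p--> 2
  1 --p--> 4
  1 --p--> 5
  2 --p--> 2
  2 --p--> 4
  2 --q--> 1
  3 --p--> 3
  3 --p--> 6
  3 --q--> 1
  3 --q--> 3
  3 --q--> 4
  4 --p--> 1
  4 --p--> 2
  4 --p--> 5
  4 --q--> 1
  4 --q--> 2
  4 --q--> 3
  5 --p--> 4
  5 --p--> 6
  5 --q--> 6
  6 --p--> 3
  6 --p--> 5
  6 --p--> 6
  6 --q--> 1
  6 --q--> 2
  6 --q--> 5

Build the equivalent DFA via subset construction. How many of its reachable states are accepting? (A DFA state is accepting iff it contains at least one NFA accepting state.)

Start state of the DFA: {1}.
{1} --p--> {1, 2, 4, 5}  [new]
{1} --q--> ∅  [new]
{1, 2, 4, 5} --p--> {1, 2, 4, 5, 6}  [new]
{1, 2, 4, 5} --q--> {1, 2, 3, 6}  [new]
∅ --p--> ∅  [seen]
∅ --q--> ∅  [seen]
{1, 2, 4, 5, 6} --p--> {1, 2, 3, 4, 5, 6}  [new]
{1, 2, 4, 5, 6} --q--> {1, 2, 3, 5, 6}  [new]
{1, 2, 3, 6} --p--> {1, 2, 3, 4, 5, 6}  [seen]
{1, 2, 3, 6} --q--> {1, 2, 3, 4, 5}  [new]
{1, 2, 3, 4, 5, 6} --p--> {1, 2, 3, 4, 5, 6}  [seen]
{1, 2, 3, 4, 5, 6} --q--> {1, 2, 3, 4, 5, 6}  [seen]
{1, 2, 3, 5, 6} --p--> {1, 2, 3, 4, 5, 6}  [seen]
{1, 2, 3, 5, 6} --q--> {1, 2, 3, 4, 5, 6}  [seen]
{1, 2, 3, 4, 5} --p--> {1, 2, 3, 4, 5, 6}  [seen]
{1, 2, 3, 4, 5} --q--> {1, 2, 3, 4, 6}  [new]
{1, 2, 3, 4, 6} --p--> {1, 2, 3, 4, 5, 6}  [seen]
{1, 2, 3, 4, 6} --q--> {1, 2, 3, 4, 5}  [seen]
Reachable DFA states: {1}, {1, 2, 4, 5}, ∅, {1, 2, 4, 5, 6}, {1, 2, 3, 6}, {1, 2, 3, 4, 5, 6}, {1, 2, 3, 5, 6}, {1, 2, 3, 4, 5}, {1, 2, 3, 4, 6}.
Accepting DFA states (contain an NFA accepting state): {1, 2, 4, 5}, {1, 2, 4, 5, 6}, {1, 2, 3, 6}, {1, 2, 3, 4, 5, 6}, {1, 2, 3, 5, 6}, {1, 2, 3, 4, 5}, {1, 2, 3, 4, 6}.

7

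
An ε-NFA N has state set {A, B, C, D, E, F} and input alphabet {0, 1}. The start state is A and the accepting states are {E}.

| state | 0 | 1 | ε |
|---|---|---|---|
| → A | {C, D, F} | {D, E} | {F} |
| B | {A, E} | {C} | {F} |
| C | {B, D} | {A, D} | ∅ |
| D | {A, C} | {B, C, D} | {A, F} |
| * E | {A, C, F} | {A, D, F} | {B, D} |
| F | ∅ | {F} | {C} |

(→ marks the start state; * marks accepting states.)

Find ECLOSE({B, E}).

{A, B, C, D, E, F}

Begin with {B, E}.
B →ε {F}; add F.
F →ε {C}; add C.
E →ε {B, D}; add D.
D →ε {A, F}; add A.
ε-closure = {A, B, C, D, E, F}.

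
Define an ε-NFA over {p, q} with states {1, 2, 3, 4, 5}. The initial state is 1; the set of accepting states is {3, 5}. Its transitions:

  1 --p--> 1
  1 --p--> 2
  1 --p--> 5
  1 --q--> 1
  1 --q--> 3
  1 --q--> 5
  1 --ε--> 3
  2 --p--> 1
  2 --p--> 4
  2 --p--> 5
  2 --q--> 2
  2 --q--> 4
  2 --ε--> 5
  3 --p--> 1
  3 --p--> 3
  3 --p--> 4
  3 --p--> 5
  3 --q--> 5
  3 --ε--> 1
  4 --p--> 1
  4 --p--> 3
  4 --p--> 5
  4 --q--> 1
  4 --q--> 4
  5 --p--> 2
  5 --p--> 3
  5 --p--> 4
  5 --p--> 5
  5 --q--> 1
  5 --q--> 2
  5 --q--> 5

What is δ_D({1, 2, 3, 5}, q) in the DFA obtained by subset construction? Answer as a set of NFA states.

δ(1,q) = {1, 3, 5}; δ(2,q) = {2, 4}; δ(3,q) = {5}; δ(5,q) = {1, 2, 5}.
Union: {1, 2, 3, 4, 5}.

{1, 2, 3, 4, 5}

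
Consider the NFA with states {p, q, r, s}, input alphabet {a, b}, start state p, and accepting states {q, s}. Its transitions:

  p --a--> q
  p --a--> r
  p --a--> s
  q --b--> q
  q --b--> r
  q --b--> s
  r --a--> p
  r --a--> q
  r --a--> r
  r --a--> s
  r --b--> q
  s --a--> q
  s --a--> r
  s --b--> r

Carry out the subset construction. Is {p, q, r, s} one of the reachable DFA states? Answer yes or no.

Start state of the DFA: {p}.
{p} --a--> {q, r, s}  [new]
{p} --b--> ∅  [new]
{q, r, s} --a--> {p, q, r, s}  [new]
{q, r, s} --b--> {q, r, s}  [seen]
∅ --a--> ∅  [seen]
∅ --b--> ∅  [seen]
{p, q, r, s} --a--> {p, q, r, s}  [seen]
{p, q, r, s} --b--> {q, r, s}  [seen]
Reachable DFA states: {p}, {q, r, s}, ∅, {p, q, r, s}.
{p, q, r, s} is among them.

yes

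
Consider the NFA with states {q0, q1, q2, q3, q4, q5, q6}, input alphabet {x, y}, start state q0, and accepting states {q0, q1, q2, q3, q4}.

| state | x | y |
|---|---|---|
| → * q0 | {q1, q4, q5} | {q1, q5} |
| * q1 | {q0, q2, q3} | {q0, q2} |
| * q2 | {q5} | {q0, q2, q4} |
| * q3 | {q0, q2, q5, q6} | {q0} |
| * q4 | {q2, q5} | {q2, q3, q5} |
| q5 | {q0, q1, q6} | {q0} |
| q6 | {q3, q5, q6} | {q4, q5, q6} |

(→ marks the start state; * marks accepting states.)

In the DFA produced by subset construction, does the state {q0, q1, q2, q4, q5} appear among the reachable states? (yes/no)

yes

Start state of the DFA: {q0}.
{q0} --x--> {q1, q4, q5}  [new]
{q0} --y--> {q1, q5}  [new]
{q1, q4, q5} --x--> {q0, q1, q2, q3, q5, q6}  [new]
{q1, q4, q5} --y--> {q0, q2, q3, q5}  [new]
{q1, q5} --x--> {q0, q1, q2, q3, q6}  [new]
{q1, q5} --y--> {q0, q2}  [new]
{q0, q1, q2, q3, q5, q6} --x--> {q0, q1, q2, q3, q4, q5, q6}  [new]
{q0, q1, q2, q3, q5, q6} --y--> {q0, q1, q2, q4, q5, q6}  [new]
{q0, q2, q3, q5} --x--> {q0, q1, q2, q4, q5, q6}  [seen]
{q0, q2, q3, q5} --y--> {q0, q1, q2, q4, q5}  [new]
{q0, q1, q2, q3, q6} --x--> {q0, q1, q2, q3, q4, q5, q6}  [seen]
{q0, q1, q2, q3, q6} --y--> {q0, q1, q2, q4, q5, q6}  [seen]
{q0, q2} --x--> {q1, q4, q5}  [seen]
{q0, q2} --y--> {q0, q1, q2, q4, q5}  [seen]
{q0, q1, q2, q3, q4, q5, q6} --x--> {q0, q1, q2, q3, q4, q5, q6}  [seen]
{q0, q1, q2, q3, q4, q5, q6} --y--> {q0, q1, q2, q3, q4, q5, q6}  [seen]
{q0, q1, q2, q4, q5, q6} --x--> {q0, q1, q2, q3, q4, q5, q6}  [seen]
{q0, q1, q2, q4, q5, q6} --y--> {q0, q1, q2, q3, q4, q5, q6}  [seen]
{q0, q1, q2, q4, q5} --x--> {q0, q1, q2, q3, q4, q5, q6}  [seen]
{q0, q1, q2, q4, q5} --y--> {q0, q1, q2, q3, q4, q5}  [new]
{q0, q1, q2, q3, q4, q5} --x--> {q0, q1, q2, q3, q4, q5, q6}  [seen]
{q0, q1, q2, q3, q4, q5} --y--> {q0, q1, q2, q3, q4, q5}  [seen]
Reachable DFA states: {q0}, {q1, q4, q5}, {q1, q5}, {q0, q1, q2, q3, q5, q6}, {q0, q2, q3, q5}, {q0, q1, q2, q3, q6}, {q0, q2}, {q0, q1, q2, q3, q4, q5, q6}, {q0, q1, q2, q4, q5, q6}, {q0, q1, q2, q4, q5}, {q0, q1, q2, q3, q4, q5}.
{q0, q1, q2, q4, q5} is among them.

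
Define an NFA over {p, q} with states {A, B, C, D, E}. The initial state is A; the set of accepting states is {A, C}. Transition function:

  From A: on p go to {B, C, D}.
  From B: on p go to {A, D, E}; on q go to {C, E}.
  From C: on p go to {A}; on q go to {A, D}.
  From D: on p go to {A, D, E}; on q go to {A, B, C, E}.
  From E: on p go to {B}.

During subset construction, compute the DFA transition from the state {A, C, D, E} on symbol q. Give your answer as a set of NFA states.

δ(A,q) = ∅; δ(C,q) = {A, D}; δ(D,q) = {A, B, C, E}; δ(E,q) = ∅.
Union: {A, B, C, D, E}.

{A, B, C, D, E}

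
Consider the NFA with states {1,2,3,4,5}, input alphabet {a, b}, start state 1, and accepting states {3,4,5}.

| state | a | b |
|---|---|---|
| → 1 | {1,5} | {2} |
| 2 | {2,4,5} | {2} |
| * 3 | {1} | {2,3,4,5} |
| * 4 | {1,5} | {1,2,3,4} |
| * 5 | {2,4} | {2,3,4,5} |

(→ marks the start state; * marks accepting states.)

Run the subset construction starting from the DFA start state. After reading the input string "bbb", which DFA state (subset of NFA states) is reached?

{2}

Start: {1}.
δ(1,b) = {2}.
Union: {2}.
After b: {2}.
δ(2,b) = {2}.
Union: {2}.
After b: {2}.
δ(2,b) = {2}.
Union: {2}.
After b: {2}.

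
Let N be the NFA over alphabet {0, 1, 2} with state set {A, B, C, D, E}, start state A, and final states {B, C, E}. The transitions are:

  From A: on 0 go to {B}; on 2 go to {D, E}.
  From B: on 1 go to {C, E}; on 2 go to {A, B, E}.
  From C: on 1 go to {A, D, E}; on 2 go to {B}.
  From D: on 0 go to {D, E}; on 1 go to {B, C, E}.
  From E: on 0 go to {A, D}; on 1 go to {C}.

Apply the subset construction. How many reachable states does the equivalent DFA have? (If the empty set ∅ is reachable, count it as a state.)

Start state of the DFA: {A}.
{A} --0--> {B}  [new]
{A} --1--> ∅  [new]
{A} --2--> {D, E}  [new]
{B} --0--> ∅  [seen]
{B} --1--> {C, E}  [new]
{B} --2--> {A, B, E}  [new]
∅ --0--> ∅  [seen]
∅ --1--> ∅  [seen]
∅ --2--> ∅  [seen]
{D, E} --0--> {A, D, E}  [new]
{D, E} --1--> {B, C, E}  [new]
{D, E} --2--> ∅  [seen]
{C, E} --0--> {A, D}  [new]
{C, E} --1--> {A, C, D, E}  [new]
{C, E} --2--> {B}  [seen]
{A, B, E} --0--> {A, B, D}  [new]
{A, B, E} --1--> {C, E}  [seen]
{A, B, E} --2--> {A, B, D, E}  [new]
{A, D, E} --0--> {A, B, D, E}  [seen]
{A, D, E} --1--> {B, C, E}  [seen]
{A, D, E} --2--> {D, E}  [seen]
{B, C, E} --0--> {A, D}  [seen]
{B, C, E} --1--> {A, C, D, E}  [seen]
{B, C, E} --2--> {A, B, E}  [seen]
{A, D} --0--> {B, D, E}  [new]
{A, D} --1--> {B, C, E}  [seen]
{A, D} --2--> {D, E}  [seen]
{A, C, D, E} --0--> {A, B, D, E}  [seen]
{A, C, D, E} --1--> {A, B, C, D, E}  [new]
{A, C, D, E} --2--> {B, D, E}  [seen]
{A, B, D} --0--> {B, D, E}  [seen]
{A, B, D} --1--> {B, C, E}  [seen]
{A, B, D} --2--> {A, B, D, E}  [seen]
{A, B, D, E} --0--> {A, B, D, E}  [seen]
{A, B, D, E} --1--> {B, C, E}  [seen]
{A, B, D, E} --2--> {A, B, D, E}  [seen]
{B, D, E} --0--> {A, D, E}  [seen]
{B, D, E} --1--> {B, C, E}  [seen]
{B, D, E} --2--> {A, B, E}  [seen]
{A, B, C, D, E} --0--> {A, B, D, E}  [seen]
{A, B, C, D, E} --1--> {A, B, C, D, E}  [seen]
{A, B, C, D, E} --2--> {A, B, D, E}  [seen]
Reachable DFA states: {A}, {B}, ∅, {D, E}, {C, E}, {A, B, E}, {A, D, E}, {B, C, E}, {A, D}, {A, C, D, E}, {A, B, D}, {A, B, D, E}, {B, D, E}, {A, B, C, D, E}.

14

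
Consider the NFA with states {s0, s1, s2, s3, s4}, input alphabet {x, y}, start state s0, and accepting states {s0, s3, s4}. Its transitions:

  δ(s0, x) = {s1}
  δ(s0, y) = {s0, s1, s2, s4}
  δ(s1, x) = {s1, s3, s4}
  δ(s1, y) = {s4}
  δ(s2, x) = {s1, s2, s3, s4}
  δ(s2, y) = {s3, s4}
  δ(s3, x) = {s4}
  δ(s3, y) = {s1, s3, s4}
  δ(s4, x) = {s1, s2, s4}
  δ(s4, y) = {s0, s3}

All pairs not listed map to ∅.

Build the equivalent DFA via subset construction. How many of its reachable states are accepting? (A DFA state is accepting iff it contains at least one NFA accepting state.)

Start state of the DFA: {s0}.
{s0} --x--> {s1}  [new]
{s0} --y--> {s0, s1, s2, s4}  [new]
{s1} --x--> {s1, s3, s4}  [new]
{s1} --y--> {s4}  [new]
{s0, s1, s2, s4} --x--> {s1, s2, s3, s4}  [new]
{s0, s1, s2, s4} --y--> {s0, s1, s2, s3, s4}  [new]
{s1, s3, s4} --x--> {s1, s2, s3, s4}  [seen]
{s1, s3, s4} --y--> {s0, s1, s3, s4}  [new]
{s4} --x--> {s1, s2, s4}  [new]
{s4} --y--> {s0, s3}  [new]
{s1, s2, s3, s4} --x--> {s1, s2, s3, s4}  [seen]
{s1, s2, s3, s4} --y--> {s0, s1, s3, s4}  [seen]
{s0, s1, s2, s3, s4} --x--> {s1, s2, s3, s4}  [seen]
{s0, s1, s2, s3, s4} --y--> {s0, s1, s2, s3, s4}  [seen]
{s0, s1, s3, s4} --x--> {s1, s2, s3, s4}  [seen]
{s0, s1, s3, s4} --y--> {s0, s1, s2, s3, s4}  [seen]
{s1, s2, s4} --x--> {s1, s2, s3, s4}  [seen]
{s1, s2, s4} --y--> {s0, s3, s4}  [new]
{s0, s3} --x--> {s1, s4}  [new]
{s0, s3} --y--> {s0, s1, s2, s3, s4}  [seen]
{s0, s3, s4} --x--> {s1, s2, s4}  [seen]
{s0, s3, s4} --y--> {s0, s1, s2, s3, s4}  [seen]
{s1, s4} --x--> {s1, s2, s3, s4}  [seen]
{s1, s4} --y--> {s0, s3, s4}  [seen]
Reachable DFA states: {s0}, {s1}, {s0, s1, s2, s4}, {s1, s3, s4}, {s4}, {s1, s2, s3, s4}, {s0, s1, s2, s3, s4}, {s0, s1, s3, s4}, {s1, s2, s4}, {s0, s3}, {s0, s3, s4}, {s1, s4}.
Accepting DFA states (contain an NFA accepting state): {s0}, {s0, s1, s2, s4}, {s1, s3, s4}, {s4}, {s1, s2, s3, s4}, {s0, s1, s2, s3, s4}, {s0, s1, s3, s4}, {s1, s2, s4}, {s0, s3}, {s0, s3, s4}, {s1, s4}.

11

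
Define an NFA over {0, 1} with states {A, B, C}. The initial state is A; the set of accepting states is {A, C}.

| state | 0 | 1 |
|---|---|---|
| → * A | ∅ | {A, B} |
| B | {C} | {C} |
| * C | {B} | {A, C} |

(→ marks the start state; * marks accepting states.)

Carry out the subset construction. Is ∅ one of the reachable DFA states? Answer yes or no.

Start state of the DFA: {A}.
{A} --0--> ∅  [new]
{A} --1--> {A, B}  [new]
∅ --0--> ∅  [seen]
∅ --1--> ∅  [seen]
{A, B} --0--> {C}  [new]
{A, B} --1--> {A, B, C}  [new]
{C} --0--> {B}  [new]
{C} --1--> {A, C}  [new]
{A, B, C} --0--> {B, C}  [new]
{A, B, C} --1--> {A, B, C}  [seen]
{B} --0--> {C}  [seen]
{B} --1--> {C}  [seen]
{A, C} --0--> {B}  [seen]
{A, C} --1--> {A, B, C}  [seen]
{B, C} --0--> {B, C}  [seen]
{B, C} --1--> {A, C}  [seen]
Reachable DFA states: {A}, ∅, {A, B}, {C}, {A, B, C}, {B}, {A, C}, {B, C}.
∅ is among them.

yes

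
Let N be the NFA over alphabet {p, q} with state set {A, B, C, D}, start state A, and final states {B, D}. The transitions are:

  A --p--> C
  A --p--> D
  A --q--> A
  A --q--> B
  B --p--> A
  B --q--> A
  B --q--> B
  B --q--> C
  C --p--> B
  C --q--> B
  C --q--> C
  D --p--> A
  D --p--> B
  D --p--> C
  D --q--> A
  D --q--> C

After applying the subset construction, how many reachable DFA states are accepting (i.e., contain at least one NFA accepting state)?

Start state of the DFA: {A}.
{A} --p--> {C, D}  [new]
{A} --q--> {A, B}  [new]
{C, D} --p--> {A, B, C}  [new]
{C, D} --q--> {A, B, C}  [seen]
{A, B} --p--> {A, C, D}  [new]
{A, B} --q--> {A, B, C}  [seen]
{A, B, C} --p--> {A, B, C, D}  [new]
{A, B, C} --q--> {A, B, C}  [seen]
{A, C, D} --p--> {A, B, C, D}  [seen]
{A, C, D} --q--> {A, B, C}  [seen]
{A, B, C, D} --p--> {A, B, C, D}  [seen]
{A, B, C, D} --q--> {A, B, C}  [seen]
Reachable DFA states: {A}, {C, D}, {A, B}, {A, B, C}, {A, C, D}, {A, B, C, D}.
Accepting DFA states (contain an NFA accepting state): {C, D}, {A, B}, {A, B, C}, {A, C, D}, {A, B, C, D}.

5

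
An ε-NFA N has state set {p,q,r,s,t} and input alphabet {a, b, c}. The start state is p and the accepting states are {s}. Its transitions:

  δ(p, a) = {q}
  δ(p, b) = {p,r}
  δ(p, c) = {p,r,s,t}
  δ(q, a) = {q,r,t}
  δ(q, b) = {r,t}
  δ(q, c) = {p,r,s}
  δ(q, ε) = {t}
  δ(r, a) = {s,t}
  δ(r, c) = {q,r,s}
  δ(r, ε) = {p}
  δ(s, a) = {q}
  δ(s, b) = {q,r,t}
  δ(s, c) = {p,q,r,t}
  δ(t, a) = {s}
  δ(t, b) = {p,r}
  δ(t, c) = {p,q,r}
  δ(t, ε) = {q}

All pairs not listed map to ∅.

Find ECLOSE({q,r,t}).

Begin with {q,r,t}.
r →ε {p}; add p.
ε-closure = {p,q,r,t}.

{p,q,r,t}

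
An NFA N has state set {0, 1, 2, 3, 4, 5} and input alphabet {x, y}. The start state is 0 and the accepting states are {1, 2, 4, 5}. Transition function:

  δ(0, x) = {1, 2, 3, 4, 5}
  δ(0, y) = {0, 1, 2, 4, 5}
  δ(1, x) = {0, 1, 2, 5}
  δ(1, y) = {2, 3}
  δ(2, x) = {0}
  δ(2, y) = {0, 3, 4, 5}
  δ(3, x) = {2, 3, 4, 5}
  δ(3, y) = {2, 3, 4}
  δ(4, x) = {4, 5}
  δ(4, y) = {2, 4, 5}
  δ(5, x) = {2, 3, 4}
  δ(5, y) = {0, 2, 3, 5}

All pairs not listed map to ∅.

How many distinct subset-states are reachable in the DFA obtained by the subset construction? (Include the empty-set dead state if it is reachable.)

Start state of the DFA: {0}.
{0} --x--> {1, 2, 3, 4, 5}  [new]
{0} --y--> {0, 1, 2, 4, 5}  [new]
{1, 2, 3, 4, 5} --x--> {0, 1, 2, 3, 4, 5}  [new]
{1, 2, 3, 4, 5} --y--> {0, 2, 3, 4, 5}  [new]
{0, 1, 2, 4, 5} --x--> {0, 1, 2, 3, 4, 5}  [seen]
{0, 1, 2, 4, 5} --y--> {0, 1, 2, 3, 4, 5}  [seen]
{0, 1, 2, 3, 4, 5} --x--> {0, 1, 2, 3, 4, 5}  [seen]
{0, 1, 2, 3, 4, 5} --y--> {0, 1, 2, 3, 4, 5}  [seen]
{0, 2, 3, 4, 5} --x--> {0, 1, 2, 3, 4, 5}  [seen]
{0, 2, 3, 4, 5} --y--> {0, 1, 2, 3, 4, 5}  [seen]
Reachable DFA states: {0}, {1, 2, 3, 4, 5}, {0, 1, 2, 4, 5}, {0, 1, 2, 3, 4, 5}, {0, 2, 3, 4, 5}.

5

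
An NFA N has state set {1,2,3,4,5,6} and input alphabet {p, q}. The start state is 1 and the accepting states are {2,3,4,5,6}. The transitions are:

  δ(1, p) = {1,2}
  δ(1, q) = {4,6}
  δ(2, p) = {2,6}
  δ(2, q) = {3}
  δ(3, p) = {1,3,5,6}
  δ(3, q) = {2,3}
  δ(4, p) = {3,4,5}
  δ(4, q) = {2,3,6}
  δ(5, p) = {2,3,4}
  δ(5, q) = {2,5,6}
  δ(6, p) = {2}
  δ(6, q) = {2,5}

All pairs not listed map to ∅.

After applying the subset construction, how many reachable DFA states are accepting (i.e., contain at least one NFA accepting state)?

Start state of the DFA: {1}.
{1} --p--> {1,2}  [new]
{1} --q--> {4,6}  [new]
{1,2} --p--> {1,2,6}  [new]
{1,2} --q--> {3,4,6}  [new]
{4,6} --p--> {2,3,4,5}  [new]
{4,6} --q--> {2,3,5,6}  [new]
{1,2,6} --p--> {1,2,6}  [seen]
{1,2,6} --q--> {2,3,4,5,6}  [new]
{3,4,6} --p--> {1,2,3,4,5,6}  [new]
{3,4,6} --q--> {2,3,5,6}  [seen]
{2,3,4,5} --p--> {1,2,3,4,5,6}  [seen]
{2,3,4,5} --q--> {2,3,5,6}  [seen]
{2,3,5,6} --p--> {1,2,3,4,5,6}  [seen]
{2,3,5,6} --q--> {2,3,5,6}  [seen]
{2,3,4,5,6} --p--> {1,2,3,4,5,6}  [seen]
{2,3,4,5,6} --q--> {2,3,5,6}  [seen]
{1,2,3,4,5,6} --p--> {1,2,3,4,5,6}  [seen]
{1,2,3,4,5,6} --q--> {2,3,4,5,6}  [seen]
Reachable DFA states: {1}, {1,2}, {4,6}, {1,2,6}, {3,4,6}, {2,3,4,5}, {2,3,5,6}, {2,3,4,5,6}, {1,2,3,4,5,6}.
Accepting DFA states (contain an NFA accepting state): {1,2}, {4,6}, {1,2,6}, {3,4,6}, {2,3,4,5}, {2,3,5,6}, {2,3,4,5,6}, {1,2,3,4,5,6}.

8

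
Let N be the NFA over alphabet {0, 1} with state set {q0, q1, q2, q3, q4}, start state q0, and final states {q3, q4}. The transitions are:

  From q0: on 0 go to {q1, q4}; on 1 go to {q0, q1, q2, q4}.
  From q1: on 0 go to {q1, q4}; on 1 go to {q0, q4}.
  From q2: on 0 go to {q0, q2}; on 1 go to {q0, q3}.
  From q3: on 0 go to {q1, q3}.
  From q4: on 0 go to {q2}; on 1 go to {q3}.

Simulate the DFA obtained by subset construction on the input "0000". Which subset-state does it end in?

{q0, q1, q2, q4}

Start: {q0}.
δ(q0,0) = {q1, q4}.
Union: {q1, q4}.
After 0: {q1, q4}.
δ(q1,0) = {q1, q4}; δ(q4,0) = {q2}.
Union: {q1, q2, q4}.
After 0: {q1, q2, q4}.
δ(q1,0) = {q1, q4}; δ(q2,0) = {q0, q2}; δ(q4,0) = {q2}.
Union: {q0, q1, q2, q4}.
After 0: {q0, q1, q2, q4}.
δ(q0,0) = {q1, q4}; δ(q1,0) = {q1, q4}; δ(q2,0) = {q0, q2}; δ(q4,0) = {q2}.
Union: {q0, q1, q2, q4}.
After 0: {q0, q1, q2, q4}.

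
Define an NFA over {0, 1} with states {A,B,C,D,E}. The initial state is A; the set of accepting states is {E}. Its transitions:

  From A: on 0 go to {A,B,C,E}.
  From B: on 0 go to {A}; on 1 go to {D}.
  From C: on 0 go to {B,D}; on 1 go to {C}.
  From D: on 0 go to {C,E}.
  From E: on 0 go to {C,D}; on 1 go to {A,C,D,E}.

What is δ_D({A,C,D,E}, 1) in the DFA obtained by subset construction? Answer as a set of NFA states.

{A,C,D,E}

δ(A,1) = ∅; δ(C,1) = {C}; δ(D,1) = ∅; δ(E,1) = {A,C,D,E}.
Union: {A,C,D,E}.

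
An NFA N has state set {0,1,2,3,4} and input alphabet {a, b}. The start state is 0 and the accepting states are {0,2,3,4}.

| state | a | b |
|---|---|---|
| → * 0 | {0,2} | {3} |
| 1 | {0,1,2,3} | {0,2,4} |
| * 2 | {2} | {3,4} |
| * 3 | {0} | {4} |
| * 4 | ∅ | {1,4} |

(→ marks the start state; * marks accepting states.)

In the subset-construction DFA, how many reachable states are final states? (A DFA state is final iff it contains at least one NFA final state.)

11

Start state of the DFA: {0}.
{0} --a--> {0,2}  [new]
{0} --b--> {3}  [new]
{0,2} --a--> {0,2}  [seen]
{0,2} --b--> {3,4}  [new]
{3} --a--> {0}  [seen]
{3} --b--> {4}  [new]
{3,4} --a--> {0}  [seen]
{3,4} --b--> {1,4}  [new]
{4} --a--> ∅  [new]
{4} --b--> {1,4}  [seen]
{1,4} --a--> {0,1,2,3}  [new]
{1,4} --b--> {0,1,2,4}  [new]
∅ --a--> ∅  [seen]
∅ --b--> ∅  [seen]
{0,1,2,3} --a--> {0,1,2,3}  [seen]
{0,1,2,3} --b--> {0,2,3,4}  [new]
{0,1,2,4} --a--> {0,1,2,3}  [seen]
{0,1,2,4} --b--> {0,1,2,3,4}  [new]
{0,2,3,4} --a--> {0,2}  [seen]
{0,2,3,4} --b--> {1,3,4}  [new]
{0,1,2,3,4} --a--> {0,1,2,3}  [seen]
{0,1,2,3,4} --b--> {0,1,2,3,4}  [seen]
{1,3,4} --a--> {0,1,2,3}  [seen]
{1,3,4} --b--> {0,1,2,4}  [seen]
Reachable DFA states: {0}, {0,2}, {3}, {3,4}, {4}, {1,4}, ∅, {0,1,2,3}, {0,1,2,4}, {0,2,3,4}, {0,1,2,3,4}, {1,3,4}.
Accepting DFA states (contain an NFA accepting state): {0}, {0,2}, {3}, {3,4}, {4}, {1,4}, {0,1,2,3}, {0,1,2,4}, {0,2,3,4}, {0,1,2,3,4}, {1,3,4}.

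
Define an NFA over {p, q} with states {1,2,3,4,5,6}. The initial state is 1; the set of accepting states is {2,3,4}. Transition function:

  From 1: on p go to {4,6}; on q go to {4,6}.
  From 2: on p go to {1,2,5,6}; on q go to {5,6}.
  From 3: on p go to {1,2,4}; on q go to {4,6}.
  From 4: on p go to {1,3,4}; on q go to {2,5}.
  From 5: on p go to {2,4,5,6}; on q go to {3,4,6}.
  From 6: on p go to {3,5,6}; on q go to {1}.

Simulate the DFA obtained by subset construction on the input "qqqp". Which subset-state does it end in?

{1,2,3,4,5,6}

Start: {1}.
δ(1,q) = {4,6}.
Union: {4,6}.
After q: {4,6}.
δ(4,q) = {2,5}; δ(6,q) = {1}.
Union: {1,2,5}.
After q: {1,2,5}.
δ(1,q) = {4,6}; δ(2,q) = {5,6}; δ(5,q) = {3,4,6}.
Union: {3,4,5,6}.
After q: {3,4,5,6}.
δ(3,p) = {1,2,4}; δ(4,p) = {1,3,4}; δ(5,p) = {2,4,5,6}; δ(6,p) = {3,5,6}.
Union: {1,2,3,4,5,6}.
After p: {1,2,3,4,5,6}.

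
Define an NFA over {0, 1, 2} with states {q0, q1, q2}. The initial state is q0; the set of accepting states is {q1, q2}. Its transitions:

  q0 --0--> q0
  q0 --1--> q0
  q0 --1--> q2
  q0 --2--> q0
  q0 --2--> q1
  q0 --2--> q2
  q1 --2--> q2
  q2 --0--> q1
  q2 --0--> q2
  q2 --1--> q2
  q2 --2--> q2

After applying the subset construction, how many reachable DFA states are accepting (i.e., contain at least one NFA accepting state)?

2

Start state of the DFA: {q0}.
{q0} --0--> {q0}  [seen]
{q0} --1--> {q0, q2}  [new]
{q0} --2--> {q0, q1, q2}  [new]
{q0, q2} --0--> {q0, q1, q2}  [seen]
{q0, q2} --1--> {q0, q2}  [seen]
{q0, q2} --2--> {q0, q1, q2}  [seen]
{q0, q1, q2} --0--> {q0, q1, q2}  [seen]
{q0, q1, q2} --1--> {q0, q2}  [seen]
{q0, q1, q2} --2--> {q0, q1, q2}  [seen]
Reachable DFA states: {q0}, {q0, q2}, {q0, q1, q2}.
Accepting DFA states (contain an NFA accepting state): {q0, q2}, {q0, q1, q2}.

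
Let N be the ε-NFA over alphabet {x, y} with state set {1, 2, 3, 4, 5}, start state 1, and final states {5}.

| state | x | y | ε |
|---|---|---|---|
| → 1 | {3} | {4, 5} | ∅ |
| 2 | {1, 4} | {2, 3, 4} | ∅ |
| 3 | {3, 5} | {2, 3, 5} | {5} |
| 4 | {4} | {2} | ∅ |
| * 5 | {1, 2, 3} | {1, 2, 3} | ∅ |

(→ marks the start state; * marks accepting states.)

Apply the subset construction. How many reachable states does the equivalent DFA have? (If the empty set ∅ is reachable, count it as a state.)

Start state of the DFA: {1} (ε-closure of the NFA start).
{1} --x--> {3, 5}  [new]
{1} --y--> {4, 5}  [new]
{3, 5} --x--> {1, 2, 3, 5}  [new]
{3, 5} --y--> {1, 2, 3, 5}  [seen]
{4, 5} --x--> {1, 2, 3, 4, 5}  [new]
{4, 5} --y--> {1, 2, 3, 5}  [seen]
{1, 2, 3, 5} --x--> {1, 2, 3, 4, 5}  [seen]
{1, 2, 3, 5} --y--> {1, 2, 3, 4, 5}  [seen]
{1, 2, 3, 4, 5} --x--> {1, 2, 3, 4, 5}  [seen]
{1, 2, 3, 4, 5} --y--> {1, 2, 3, 4, 5}  [seen]
Reachable DFA states: {1}, {3, 5}, {4, 5}, {1, 2, 3, 5}, {1, 2, 3, 4, 5}.

5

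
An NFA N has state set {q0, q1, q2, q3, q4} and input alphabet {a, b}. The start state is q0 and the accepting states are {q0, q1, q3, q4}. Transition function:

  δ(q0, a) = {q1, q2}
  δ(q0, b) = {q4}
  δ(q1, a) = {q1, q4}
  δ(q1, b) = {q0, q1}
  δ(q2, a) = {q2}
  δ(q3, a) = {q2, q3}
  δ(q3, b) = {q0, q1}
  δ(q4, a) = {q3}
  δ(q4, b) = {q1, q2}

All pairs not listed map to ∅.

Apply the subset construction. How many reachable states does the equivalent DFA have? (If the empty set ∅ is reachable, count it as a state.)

Start state of the DFA: {q0}.
{q0} --a--> {q1, q2}  [new]
{q0} --b--> {q4}  [new]
{q1, q2} --a--> {q1, q2, q4}  [new]
{q1, q2} --b--> {q0, q1}  [new]
{q4} --a--> {q3}  [new]
{q4} --b--> {q1, q2}  [seen]
{q1, q2, q4} --a--> {q1, q2, q3, q4}  [new]
{q1, q2, q4} --b--> {q0, q1, q2}  [new]
{q0, q1} --a--> {q1, q2, q4}  [seen]
{q0, q1} --b--> {q0, q1, q4}  [new]
{q3} --a--> {q2, q3}  [new]
{q3} --b--> {q0, q1}  [seen]
{q1, q2, q3, q4} --a--> {q1, q2, q3, q4}  [seen]
{q1, q2, q3, q4} --b--> {q0, q1, q2}  [seen]
{q0, q1, q2} --a--> {q1, q2, q4}  [seen]
{q0, q1, q2} --b--> {q0, q1, q4}  [seen]
{q0, q1, q4} --a--> {q1, q2, q3, q4}  [seen]
{q0, q1, q4} --b--> {q0, q1, q2, q4}  [new]
{q2, q3} --a--> {q2, q3}  [seen]
{q2, q3} --b--> {q0, q1}  [seen]
{q0, q1, q2, q4} --a--> {q1, q2, q3, q4}  [seen]
{q0, q1, q2, q4} --b--> {q0, q1, q2, q4}  [seen]
Reachable DFA states: {q0}, {q1, q2}, {q4}, {q1, q2, q4}, {q0, q1}, {q3}, {q1, q2, q3, q4}, {q0, q1, q2}, {q0, q1, q4}, {q2, q3}, {q0, q1, q2, q4}.

11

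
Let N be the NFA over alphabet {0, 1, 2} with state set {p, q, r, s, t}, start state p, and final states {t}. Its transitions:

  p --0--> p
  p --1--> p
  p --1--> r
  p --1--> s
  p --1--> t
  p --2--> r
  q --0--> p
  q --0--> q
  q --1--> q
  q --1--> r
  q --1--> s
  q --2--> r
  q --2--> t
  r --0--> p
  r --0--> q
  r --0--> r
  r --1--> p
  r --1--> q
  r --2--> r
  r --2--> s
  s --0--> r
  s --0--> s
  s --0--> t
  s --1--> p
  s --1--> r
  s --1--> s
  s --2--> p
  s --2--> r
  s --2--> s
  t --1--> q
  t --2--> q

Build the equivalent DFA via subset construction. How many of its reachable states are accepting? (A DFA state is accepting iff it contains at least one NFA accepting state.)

4

Start state of the DFA: {p}.
{p} --0--> {p}  [seen]
{p} --1--> {p, r, s, t}  [new]
{p} --2--> {r}  [new]
{p, r, s, t} --0--> {p, q, r, s, t}  [new]
{p, r, s, t} --1--> {p, q, r, s, t}  [seen]
{p, r, s, t} --2--> {p, q, r, s}  [new]
{r} --0--> {p, q, r}  [new]
{r} --1--> {p, q}  [new]
{r} --2--> {r, s}  [new]
{p, q, r, s, t} --0--> {p, q, r, s, t}  [seen]
{p, q, r, s, t} --1--> {p, q, r, s, t}  [seen]
{p, q, r, s, t} --2--> {p, q, r, s, t}  [seen]
{p, q, r, s} --0--> {p, q, r, s, t}  [seen]
{p, q, r, s} --1--> {p, q, r, s, t}  [seen]
{p, q, r, s} --2--> {p, r, s, t}  [seen]
{p, q, r} --0--> {p, q, r}  [seen]
{p, q, r} --1--> {p, q, r, s, t}  [seen]
{p, q, r} --2--> {r, s, t}  [new]
{p, q} --0--> {p, q}  [seen]
{p, q} --1--> {p, q, r, s, t}  [seen]
{p, q} --2--> {r, t}  [new]
{r, s} --0--> {p, q, r, s, t}  [seen]
{r, s} --1--> {p, q, r, s}  [seen]
{r, s} --2--> {p, r, s}  [new]
{r, s, t} --0--> {p, q, r, s, t}  [seen]
{r, s, t} --1--> {p, q, r, s}  [seen]
{r, s, t} --2--> {p, q, r, s}  [seen]
{r, t} --0--> {p, q, r}  [seen]
{r, t} --1--> {p, q}  [seen]
{r, t} --2--> {q, r, s}  [new]
{p, r, s} --0--> {p, q, r, s, t}  [seen]
{p, r, s} --1--> {p, q, r, s, t}  [seen]
{p, r, s} --2--> {p, r, s}  [seen]
{q, r, s} --0--> {p, q, r, s, t}  [seen]
{q, r, s} --1--> {p, q, r, s}  [seen]
{q, r, s} --2--> {p, r, s, t}  [seen]
Reachable DFA states: {p}, {p, r, s, t}, {r}, {p, q, r, s, t}, {p, q, r, s}, {p, q, r}, {p, q}, {r, s}, {r, s, t}, {r, t}, {p, r, s}, {q, r, s}.
Accepting DFA states (contain an NFA accepting state): {p, r, s, t}, {p, q, r, s, t}, {r, s, t}, {r, t}.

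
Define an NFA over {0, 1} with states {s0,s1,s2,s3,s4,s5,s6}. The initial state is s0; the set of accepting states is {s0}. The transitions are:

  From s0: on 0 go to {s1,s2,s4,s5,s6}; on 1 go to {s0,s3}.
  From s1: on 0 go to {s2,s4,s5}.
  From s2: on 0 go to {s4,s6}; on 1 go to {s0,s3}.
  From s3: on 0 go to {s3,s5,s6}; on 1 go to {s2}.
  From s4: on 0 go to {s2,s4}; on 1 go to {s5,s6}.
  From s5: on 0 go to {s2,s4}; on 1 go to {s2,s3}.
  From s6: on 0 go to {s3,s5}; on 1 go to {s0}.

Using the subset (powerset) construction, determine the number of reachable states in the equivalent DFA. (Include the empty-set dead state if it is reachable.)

7

Start state of the DFA: {s0}.
{s0} --0--> {s1,s2,s4,s5,s6}  [new]
{s0} --1--> {s0,s3}  [new]
{s1,s2,s4,s5,s6} --0--> {s2,s3,s4,s5,s6}  [new]
{s1,s2,s4,s5,s6} --1--> {s0,s2,s3,s5,s6}  [new]
{s0,s3} --0--> {s1,s2,s3,s4,s5,s6}  [new]
{s0,s3} --1--> {s0,s2,s3}  [new]
{s2,s3,s4,s5,s6} --0--> {s2,s3,s4,s5,s6}  [seen]
{s2,s3,s4,s5,s6} --1--> {s0,s2,s3,s5,s6}  [seen]
{s0,s2,s3,s5,s6} --0--> {s1,s2,s3,s4,s5,s6}  [seen]
{s0,s2,s3,s5,s6} --1--> {s0,s2,s3}  [seen]
{s1,s2,s3,s4,s5,s6} --0--> {s2,s3,s4,s5,s6}  [seen]
{s1,s2,s3,s4,s5,s6} --1--> {s0,s2,s3,s5,s6}  [seen]
{s0,s2,s3} --0--> {s1,s2,s3,s4,s5,s6}  [seen]
{s0,s2,s3} --1--> {s0,s2,s3}  [seen]
Reachable DFA states: {s0}, {s1,s2,s4,s5,s6}, {s0,s3}, {s2,s3,s4,s5,s6}, {s0,s2,s3,s5,s6}, {s1,s2,s3,s4,s5,s6}, {s0,s2,s3}.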